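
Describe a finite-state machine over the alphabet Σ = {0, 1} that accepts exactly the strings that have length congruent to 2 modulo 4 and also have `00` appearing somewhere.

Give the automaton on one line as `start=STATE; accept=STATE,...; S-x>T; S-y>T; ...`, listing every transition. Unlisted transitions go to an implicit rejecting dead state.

start=s0; accept=s3; s0-0>s1; s0-1>s2; s1-0>s3; s1-1>s4; s2-0>s5; s2-1>s4; s3-0>s6; s3-1>s6; s4-0>s7; s4-1>s8; s5-0>s6; s5-1>s8; s6-0>s9; s6-1>s9; s7-0>s9; s7-1>s0; s8-0>s10; s8-1>s0; s9-0>s11; s9-1>s11; s10-0>s11; s10-1>s2; s11-0>s3; s11-1>s3

Build one automaton per condition and run them in lockstep. The first has 4 states tracking the input length modulo 4; the second has 3 states tracking whether and how much of `00` has been seen. A product state is a pair (one from each), accepting exactly when both do.
          0    1  
>  s0     s1   s2 
   s1     s3   s4 
   s2     s5   s4 
 * s3     s6   s6 
   s4     s7   s8 
   s5     s6   s8 
   s6     s9   s9 
   s7     s9   s0 
   s8    s10   s0 
   s9    s11  s11 
   s10   s11   s2 
   s11    s3   s3 
(> = start, * = accepting)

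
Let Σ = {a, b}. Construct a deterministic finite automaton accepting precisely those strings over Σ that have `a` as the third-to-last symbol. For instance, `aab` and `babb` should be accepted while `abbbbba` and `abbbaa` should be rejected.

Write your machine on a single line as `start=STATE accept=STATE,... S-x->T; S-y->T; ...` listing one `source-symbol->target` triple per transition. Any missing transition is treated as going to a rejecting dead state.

start=q0; accept=q7,q8,q9,q10; q0-a->q1; q0-b->q2; q1-a->q3; q1-b->q4; q2-a->q5; q2-b->q6; q3-a->q7; q3-b->q8; q4-a->q9; q4-b->q10; q5-a->q11; q5-b->q12; q6-a->q13; q6-b->q14; q7-a->q7; q7-b->q8; q8-a->q9; q8-b->q10; q9-a->q11; q9-b->q12; q10-a->q13; q10-b->q14; q11-a->q7; q11-b->q8; q12-a->q9; q12-b->q10; q13-a->q11; q13-b->q12; q14-a->q13; q14-b->q14

A DFA must remember the last 3 symbols (since which symbol is third-to-last isn't known until the input ends). Use one state per possible window of the last ≤3 symbols; accept from those whose window starts with `a`.
          a    b  
>  q0     q1   q2 
   q1     q3   q4 
   q2     q5   q6 
   q3     q7   q8 
   q4     q9  q10 
   q5    q11  q12 
   q6    q13  q14 
 * q7     q7   q8 
 * q8     q9  q10 
 * q9    q11  q12 
 * q10   q13  q14 
   q11    q7   q8 
   q12    q9  q10 
   q13   q11  q12 
   q14   q13  q14 
(> = start, * = accepting)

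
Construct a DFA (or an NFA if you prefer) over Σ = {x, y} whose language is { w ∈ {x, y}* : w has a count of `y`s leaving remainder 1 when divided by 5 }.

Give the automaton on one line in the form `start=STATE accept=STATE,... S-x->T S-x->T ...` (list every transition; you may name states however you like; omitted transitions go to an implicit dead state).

start=q0 accept=q1 q0-x->q0 q0-y->q1 q1-x->q1 q1-y->q2 q2-x->q2 q2-y->q3 q3-x->q3 q3-y->q4 q4-x->q4 q4-y->q0

The only thing that matters is how many `y`s have appeared, reduced mod 5. Use one state per residue: q0 for 0, …, q4 for 4. Reading `y` moves to the next residue; anything else stays put. q1 is accepting.
5 states suffice.
        x   y  
>  q0   q0  q1 
 * q1   q1  q2 
   q2   q2  q3 
   q3   q3  q4 
   q4   q4  q0 
(> = start, * = accepting)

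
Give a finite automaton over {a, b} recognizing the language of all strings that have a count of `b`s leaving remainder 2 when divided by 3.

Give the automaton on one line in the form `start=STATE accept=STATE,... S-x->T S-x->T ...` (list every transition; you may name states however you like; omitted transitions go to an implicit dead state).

start=q0 accept=q2 q0-a->q0 q0-b->q1 q1-a->q1 q1-b->q2 q2-a->q2 q2-b->q0

Keep the running count of `b`s modulo 3: each `b` advances along the cycle q0 → q1 → q2 → q0 while other symbols loop. Accept at q2.
3 states suffice.
        a   b  
>  q0   q0  q1 
   q1   q1  q2 
 * q2   q2  q0 
(> = start, * = accepting)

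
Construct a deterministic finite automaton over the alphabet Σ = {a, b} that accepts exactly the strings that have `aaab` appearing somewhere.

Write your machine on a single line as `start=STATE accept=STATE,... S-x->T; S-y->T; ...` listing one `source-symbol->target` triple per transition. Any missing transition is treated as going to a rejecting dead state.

States q0..q3 record the length of the longest prefix of `aaab` that matches the current input suffix. Reaching q4 means `aaab` has been seen, and we stay there forever. Accept from q4.
5 states suffice.
        a   b  
>  q0   q1  q0 
   q1   q2  q0 
   q2   q3  q0 
   q3   q3  q4 
 * q4   q4  q4 
(> = start, * = accepting)

start=q0; accept=q4; q0-a->q1; q0-b->q0; q1-a->q2; q1-b->q0; q2-a->q3; q2-b->q0; q3-a->q3; q3-b->q4; q4-a->q4; q4-b->q4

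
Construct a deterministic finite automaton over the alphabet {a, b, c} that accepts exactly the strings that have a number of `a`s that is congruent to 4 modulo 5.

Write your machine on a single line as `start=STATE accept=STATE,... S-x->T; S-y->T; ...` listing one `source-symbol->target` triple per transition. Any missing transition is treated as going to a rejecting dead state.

The only thing that matters is how many `a`s have appeared, reduced mod 5. Use one state per residue: q0 for 0, …, q4 for 4. Reading `a` moves to the next residue; anything else stays put. q4 is accepting.
With 5 states:
        a   b   c  
>  q0   q1  q0  q0 
   q1   q2  q1  q1 
   q2   q3  q2  q2 
   q3   q4  q3  q3 
 * q4   q0  q4  q4 
(> = start, * = accepting)

start=q0; accept=q4; q0-a->q1; q0-b->q0; q0-c->q0; q1-a->q2; q1-b->q1; q1-c->q1; q2-a->q3; q2-b->q2; q2-c->q2; q3-a->q4; q3-b->q3; q3-c->q3; q4-a->q0; q4-b->q4; q4-c->q4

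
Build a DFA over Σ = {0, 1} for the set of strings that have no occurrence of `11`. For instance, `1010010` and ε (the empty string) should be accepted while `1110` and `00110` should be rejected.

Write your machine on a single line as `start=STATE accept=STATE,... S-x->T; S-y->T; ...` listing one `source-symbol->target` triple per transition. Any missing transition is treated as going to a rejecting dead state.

start=q0; accept=q0,q1; q0-0->q0; q0-1->q1; q1-0->q0; q1-1->q2; q2-0->q2; q2-1->q2

Track partial matches of the forbidden pattern `11`. State q2 is a dead state reached once `11` has occurred; every other state accepts. q0 means no part of `11` is currently matched.
3 states suffice.
        0   1  
>* q0   q0  q1 
 * q1   q0  q2 
   q2   q2  q2 
(> = start, * = accepting)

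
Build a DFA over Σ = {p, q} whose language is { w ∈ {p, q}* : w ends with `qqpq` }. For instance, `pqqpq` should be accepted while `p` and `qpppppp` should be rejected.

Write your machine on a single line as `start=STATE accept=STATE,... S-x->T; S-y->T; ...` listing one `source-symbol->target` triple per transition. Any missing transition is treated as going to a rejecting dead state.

Let each state record the length of the longest suffix of the input read so far that is also a prefix of `qqpq`. B means the last symbol is `q`; C means the last 2 symbols are `qq`; D means the last 3 symbols are `qqp`; E means the last 4 symbols are `qqpq`. Accept only at E, where the string currently ends in `qqpq`.
With 5 states:
       p  q 
>  A   A  B 
   B   A  C 
   C   D  C 
   D   A  E 
 * E   A  C 
(> = start, * = accepting)

start=A; accept=E; A-p->A; A-q->B; B-p->A; B-q->C; C-p->D; C-q->C; D-p->A; D-q->E; E-p->A; E-q->C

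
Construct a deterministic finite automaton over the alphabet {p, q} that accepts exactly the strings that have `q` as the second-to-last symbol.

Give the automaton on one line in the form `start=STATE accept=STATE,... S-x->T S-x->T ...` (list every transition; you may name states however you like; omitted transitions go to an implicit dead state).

start=A accept=F,G A-p->B A-q->C B-p->D B-q->E C-p->F C-q->G D-p->D D-q->E E-p->F E-q->G F-p->D F-q->E G-p->F G-q->G

A DFA must remember the last 2 symbols (since which symbol is second-to-last isn't known until the input ends). Use one state per possible window of the last ≤2 symbols; accept from those whose window starts with `q`.
With 7 states:
       p  q 
>  A   B  C 
   B   D  E 
   C   F  G 
   D   D  E 
   E   F  G 
 * F   D  E 
 * G   F  G 
(> = start, * = accepting)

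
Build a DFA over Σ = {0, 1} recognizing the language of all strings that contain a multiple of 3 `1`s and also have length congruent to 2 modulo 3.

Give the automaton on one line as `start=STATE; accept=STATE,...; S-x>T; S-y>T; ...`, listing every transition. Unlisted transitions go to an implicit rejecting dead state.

start=A; accept=D; A-0>B; A-1>C; B-0>D; B-1>E; C-0>E; C-1>F; D-0>A; D-1>G; E-0>G; E-1>H; F-0>H; F-1>A; G-0>C; G-1>I; H-0>I; H-1>B; I-0>F; I-1>D

Build one automaton per condition and run them in lockstep. The first has 3 states tracking the count of `1`s modulo 3; the second has 3 states tracking the input length modulo 3. A product state is a pair (one from each), accepting exactly when both do.
With 9 states:
       0  1 
>  A   B  C 
   B   D  E 
   C   E  F 
 * D   A  G 
   E   G  H 
   F   H  A 
   G   C  I 
   H   I  B 
   I   F  D 
(> = start, * = accepting)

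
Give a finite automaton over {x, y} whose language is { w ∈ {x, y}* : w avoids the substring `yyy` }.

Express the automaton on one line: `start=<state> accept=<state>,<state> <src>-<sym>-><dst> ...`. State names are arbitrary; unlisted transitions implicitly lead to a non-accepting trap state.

This is the complement of 'contains `yyy`'. Use the same substring-matching states — A through D holding how much of `yyy` has just been matched — but flip the accepting set: everything except the trap D accepts.
With 4 states:
       x  y 
>* A   A  B 
 * B   A  C 
 * C   A  D 
   D   D  D 
(> = start, * = accepting)

start=A accept=A,B,C A-x->A A-y->B B-x->A B-y->C C-x->A C-y->D D-x->D D-y->D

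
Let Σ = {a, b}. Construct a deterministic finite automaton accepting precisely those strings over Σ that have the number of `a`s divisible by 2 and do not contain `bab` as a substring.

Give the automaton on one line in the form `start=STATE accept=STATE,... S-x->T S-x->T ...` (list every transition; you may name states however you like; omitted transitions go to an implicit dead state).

start=s0 accept=s0,s2,s5 s0-a->s1 s0-b->s2 s1-a->s0 s1-b->s3 s2-a->s4 s2-b->s2 s3-a->s5 s3-b->s3 s4-a->s0 s4-b->s6 s5-a->s1 s5-b->s6 s6-a->s6 s6-b->s6

Handle the two conditions separately and then intersect. The first has 2 states tracking the count of `a`s modulo 2; the second has 4 states tracking partial matches of the forbidden pattern `bab`. A product state is a pair (one from each), accepting exactly when both do. After merging equivalent states the machine shrinks.
        a   b  
>* s0   s1  s2 
   s1   s0  s3 
 * s2   s4  s2 
   s3   s5  s3 
   s4   s0  s6 
 * s5   s1  s6 
   s6   s6  s6 
(> = start, * = accepting)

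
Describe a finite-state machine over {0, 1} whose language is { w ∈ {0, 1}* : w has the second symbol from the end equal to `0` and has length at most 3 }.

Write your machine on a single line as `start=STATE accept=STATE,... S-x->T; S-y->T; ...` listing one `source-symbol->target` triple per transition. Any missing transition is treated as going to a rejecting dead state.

start=s0; accept=s3,s4,s7,s8; s0-0->s1; s0-1->s2; s1-0->s3; s1-1->s4; s2-0->s5; s2-1->s6; s3-0->s7; s3-1->s8; s4-0->s9; s4-1->s10; s5-0->s7; s5-1->s8; s6-0->s9; s6-1->s10; s7-0->s11; s7-1->s12; s8-0->s13; s8-1->s14; s9-0->s11; s9-1->s12; s10-0->s13; s10-1->s14; s11-0->s11; s11-1->s12; s12-0->s13; s12-1->s14; s13-0->s11; s13-1->s12; s14-0->s13; s14-1->s14

Build one automaton per condition and run them in lockstep. The first has 7 states tracking the last 2 symbols read; the second has 5 states tracking the input length, saturating at 4. A product state is a pair (one from each), accepting exactly when both do.
A 15-state machine:
          0    1  
>  s0     s1   s2 
   s1     s3   s4 
   s2     s5   s6 
 * s3     s7   s8 
 * s4     s9  s10 
   s5     s7   s8 
   s6     s9  s10 
 * s7    s11  s12 
 * s8    s13  s14 
   s9    s11  s12 
   s10   s13  s14 
   s11   s11  s12 
   s12   s13  s14 
   s13   s11  s12 
   s14   s13  s14 
(> = start, * = accepting)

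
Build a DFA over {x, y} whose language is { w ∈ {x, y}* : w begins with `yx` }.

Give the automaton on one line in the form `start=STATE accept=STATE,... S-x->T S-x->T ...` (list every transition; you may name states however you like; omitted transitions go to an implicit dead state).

Walk along `yx` while the input agrees: from q0 take `y` to q1, and so on. Any deviation drops to the rejecting sink q3. Once q2 is reached the prefix is confirmed and every continuation is accepted.
With 4 states:
        x   y  
>  q0   q3  q1 
   q1   q2  q3 
 * q2   q2  q2 
   q3   q3  q3 
(> = start, * = accepting)

start=q0 accept=q2 q0-x->q3 q0-y->q1 q1-x->q2 q1-y->q3 q2-x->q2 q2-y->q2 q3-x->q3 q3-y->q3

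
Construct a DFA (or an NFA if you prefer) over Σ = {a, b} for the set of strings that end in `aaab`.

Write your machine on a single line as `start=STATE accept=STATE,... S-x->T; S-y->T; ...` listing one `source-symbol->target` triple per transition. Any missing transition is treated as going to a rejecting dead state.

start=s0; accept=s4; s0-a->s1; s0-b->s0; s1-a->s2; s1-b->s0; s2-a->s3; s2-b->s0; s3-a->s3; s3-b->s4; s4-a->s1; s4-b->s0

Remember how much of `aaab` the current input suffix matches. State s0 means no match yet; s1 means the last symbol is `a`; s2 means the last 2 symbols are `aa`; s3 means the last 3 symbols are `aaa`; s4 means the last 4 symbols are `aaab`. Only s4 accepts. On a mismatch, fall back to the longest proper suffix that is still a prefix of `aaab`.
5 states suffice.
        a   b  
>  s0   s1  s0 
   s1   s2  s0 
   s2   s3  s0 
   s3   s3  s4 
 * s4   s1  s0 
(> = start, * = accepting)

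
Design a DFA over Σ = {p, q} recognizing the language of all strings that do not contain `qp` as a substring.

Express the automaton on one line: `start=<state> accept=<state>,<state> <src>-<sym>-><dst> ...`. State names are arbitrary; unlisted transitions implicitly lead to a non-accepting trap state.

start=S0 accept=S0,S1 S0-p->S0 S0-q->S1 S1-p->S2 S1-q->S1 S2-p->S2 S2-q->S2

Track partial matches of the forbidden pattern `qp`. State S2 is a dead state reached once `qp` has occurred; every other state accepts. S0 means no part of `qp` is currently matched.
3 states suffice.
        p   q  
>* S0   S0  S1 
 * S1   S2  S1 
   S2   S2  S2 
(> = start, * = accepting)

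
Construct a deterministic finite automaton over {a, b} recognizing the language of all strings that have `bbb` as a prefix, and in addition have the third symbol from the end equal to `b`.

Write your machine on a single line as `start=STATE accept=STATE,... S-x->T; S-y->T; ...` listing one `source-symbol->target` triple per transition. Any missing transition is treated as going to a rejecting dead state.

start=S0; accept=S4,S5,S6,S7; S0-a->S1; S0-b->S2; S1-a->S1; S1-b->S1; S2-a->S1; S2-b->S3; S3-a->S1; S3-b->S4; S4-a->S5; S4-b->S4; S5-a->S6; S5-b->S7; S6-a->S8; S6-b->S9; S7-a->S10; S7-b->S11; S8-a->S8; S8-b->S9; S9-a->S10; S9-b->S11; S10-a->S6; S10-b->S7; S11-a->S5; S11-b->S4

Handle the two conditions separately and then intersect. The first has 5 states tracking whether the input so far still matches the prefix `bbb`; the second has 15 states tracking the last 3 symbols read. A product state is a pair (one from each), accepting exactly when both do. Minimizing collapses redundant product states.
With 12 states:
          a    b  
>  S0     S1   S2 
   S1     S1   S1 
   S2     S1   S3 
   S3     S1   S4 
 * S4     S5   S4 
 * S5     S6   S7 
 * S6     S8   S9 
 * S7    S10  S11 
   S8     S8   S9 
   S9    S10  S11 
   S10    S6   S7 
   S11    S5   S4 
(> = start, * = accepting)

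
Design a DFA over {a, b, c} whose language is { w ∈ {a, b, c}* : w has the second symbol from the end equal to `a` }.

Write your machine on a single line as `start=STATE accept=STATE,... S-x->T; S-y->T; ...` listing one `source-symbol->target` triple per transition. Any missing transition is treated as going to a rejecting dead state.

start=q0; accept=q4,q5,q6; q0-a->q1; q0-b->q2; q0-c->q3; q1-a->q4; q1-b->q5; q1-c->q6; q2-a->q7; q2-b->q8; q2-c->q9; q3-a->q10; q3-b->q11; q3-c->q12; q4-a->q4; q4-b->q5; q4-c->q6; q5-a->q7; q5-b->q8; q5-c->q9; q6-a->q10; q6-b->q11; q6-c->q12; q7-a->q4; q7-b->q5; q7-c->q6; q8-a->q7; q8-b->q8; q8-c->q9; q9-a->q10; q9-b->q11; q9-c->q12; q10-a->q4; q10-b->q5; q10-c->q6; q11-a->q7; q11-b->q8; q11-c->q9; q12-a->q10; q12-b->q11; q12-c->q12

Because acceptance depends on a position counted from the end, the machine has to buffer the most recent 2 symbols. Make each state the string of the last up-to-2 symbols read; on input `x` shift the window left and append `x`. Accept when the buffered window has length 2 and begins with `a`.
          a    b    c  
>  q0     q1   q2   q3 
   q1     q4   q5   q6 
   q2     q7   q8   q9 
   q3    q10  q11  q12 
 * q4     q4   q5   q6 
 * q5     q7   q8   q9 
 * q6    q10  q11  q12 
   q7     q4   q5   q6 
   q8     q7   q8   q9 
   q9    q10  q11  q12 
   q10    q4   q5   q6 
   q11    q7   q8   q9 
   q12   q10  q11  q12 
(> = start, * = accepting)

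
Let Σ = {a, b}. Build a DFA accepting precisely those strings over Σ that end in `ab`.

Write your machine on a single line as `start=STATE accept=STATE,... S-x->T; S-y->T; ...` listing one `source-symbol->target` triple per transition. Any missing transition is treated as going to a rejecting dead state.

Remember how much of `ab` the current input suffix matches. State q0 means no match yet; q1 means the last symbol is `a`; q2 means the last 2 symbols are `ab`. Only q2 accepts. On a mismatch, fall back to the longest proper suffix that is still a prefix of `ab`.
With 3 states:
        a   b  
>  q0   q1  q0 
   q1   q1  q2 
 * q2   q1  q0 
(> = start, * = accepting)

start=q0; accept=q2; q0-a->q1; q0-b->q0; q1-a->q1; q1-b->q2; q2-a->q1; q2-b->q0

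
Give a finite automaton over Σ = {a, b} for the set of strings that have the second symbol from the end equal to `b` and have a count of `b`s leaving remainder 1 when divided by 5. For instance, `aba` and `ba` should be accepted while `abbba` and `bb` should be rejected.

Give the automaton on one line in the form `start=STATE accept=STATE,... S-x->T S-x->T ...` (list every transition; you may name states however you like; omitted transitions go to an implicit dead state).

Handle the two conditions separately and then intersect. One (7 states) tracks the last 2 symbols read; the other (5 states) tracks the count of `b`s modulo 5. Each combined state is a pair, one component from each; accept when both components accept.
With 23 states:
          a    b  
>  S0     S1   S2 
   S1     S3   S4 
   S2     S5   S6 
   S3     S3   S4 
   S4     S5   S6 
 * S5     S7   S8 
   S6     S9  S10 
   S7     S7   S8 
   S8     S9  S10 
   S9    S11  S12 
   S10   S13  S14 
   S11   S11  S12 
   S12   S13  S14 
   S13   S15  S16 
   S14   S17  S18 
   S15   S15  S16 
   S16   S17  S18 
   S17   S19  S20 
   S18   S21  S22 
   S19   S19  S20 
   S20   S21  S22 
   S21    S3   S4 
 * S22    S5   S6 
(> = start, * = accepting)

start=S0 accept=S5,S22 S0-a->S1 S0-b->S2 S1-a->S3 S1-b->S4 S2-a->S5 S2-b->S6 S3-a->S3 S3-b->S4 S4-a->S5 S4-b->S6 S5-a->S7 S5-b->S8 S6-a->S9 S6-b->S10 S7-a->S7 S7-b->S8 S8-a->S9 S8-b->S10 S9-a->S11 S9-b->S12 S10-a->S13 S10-b->S14 S11-a->S11 S11-b->S12 S12-a->S13 S12-b->S14 S13-a->S15 S13-b->S16 S14-a->S17 S14-b->S18 S15-a->S15 S15-b->S16 S16-a->S17 S16-b->S18 S17-a->S19 S17-b->S20 S18-a->S21 S18-b->S22 S19-a->S19 S19-b->S20 S20-a->S21 S20-b->S22 S21-a->S3 S21-b->S4 S22-a->S5 S22-b->S6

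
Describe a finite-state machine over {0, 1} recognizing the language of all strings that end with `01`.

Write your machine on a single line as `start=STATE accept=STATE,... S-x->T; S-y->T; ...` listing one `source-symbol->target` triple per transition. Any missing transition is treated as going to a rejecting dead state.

Remember how much of `01` the current input suffix matches. State s0 means no match yet; s1 means the last symbol is `0`; s2 means the last 2 symbols are `01`. Only s2 accepts. On a mismatch, fall back to the longest proper suffix that is still a prefix of `01`.
3 states suffice.
        0   1  
>  s0   s1  s0 
   s1   s1  s2 
 * s2   s1  s0 
(> = start, * = accepting)

start=s0; accept=s2; s0-0->s1; s0-1->s0; s1-0->s1; s1-1->s2; s2-0->s1; s2-1->s0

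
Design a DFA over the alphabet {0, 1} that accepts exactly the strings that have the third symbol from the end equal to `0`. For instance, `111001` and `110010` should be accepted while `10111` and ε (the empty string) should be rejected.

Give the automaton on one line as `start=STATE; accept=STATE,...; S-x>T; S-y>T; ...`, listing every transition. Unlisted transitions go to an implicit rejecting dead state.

start=s0; accept=s7,s8,s9,s10; s0-0>s1; s0-1>s2; s1-0>s3; s1-1>s4; s2-0>s5; s2-1>s6; s3-0>s7; s3-1>s8; s4-0>s9; s4-1>s10; s5-0>s11; s5-1>s12; s6-0>s13; s6-1>s14; s7-0>s7; s7-1>s8; s8-0>s9; s8-1>s10; s9-0>s11; s9-1>s12; s10-0>s13; s10-1>s14; s11-0>s7; s11-1>s8; s12-0>s9; s12-1>s10; s13-0>s11; s13-1>s12; s14-0>s13; s14-1>s14

Because acceptance depends on a position counted from the end, the machine has to buffer the most recent 3 symbols. Make each state the string of the last up-to-3 symbols read; on input `x` shift the window left and append `x`. Accept when the buffered window has length 3 and begins with `0`.
A 15-state machine:
          0    1  
>  s0     s1   s2 
   s1     s3   s4 
   s2     s5   s6 
   s3     s7   s8 
   s4     s9  s10 
   s5    s11  s12 
   s6    s13  s14 
 * s7     s7   s8 
 * s8     s9  s10 
 * s9    s11  s12 
 * s10   s13  s14 
   s11    s7   s8 
   s12    s9  s10 
   s13   s11  s12 
   s14   s13  s14 
(> = start, * = accepting)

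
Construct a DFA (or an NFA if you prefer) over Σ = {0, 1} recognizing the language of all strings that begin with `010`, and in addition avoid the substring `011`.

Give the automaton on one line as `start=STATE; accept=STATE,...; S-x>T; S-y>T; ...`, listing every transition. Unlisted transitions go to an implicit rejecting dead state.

start=s0; accept=s4,s5; s0-0>s1; s0-1>s2; s1-0>s2; s1-1>s3; s2-0>s2; s2-1>s2; s3-0>s4; s3-1>s2; s4-0>s4; s4-1>s5; s5-0>s4; s5-1>s2

Handle the two conditions separately and then intersect. One (5 states) tracks whether the input so far still matches the prefix `010`; the other (4 states) tracks partial matches of the forbidden pattern `011`. Each combined state is a pair, one component from each; accept when both components accept. Minimizing collapses redundant product states.
With 6 states:
        0   1  
>  s0   s1  s2 
   s1   s2  s3 
   s2   s2  s2 
   s3   s4  s2 
 * s4   s4  s5 
 * s5   s4  s2 
(> = start, * = accepting)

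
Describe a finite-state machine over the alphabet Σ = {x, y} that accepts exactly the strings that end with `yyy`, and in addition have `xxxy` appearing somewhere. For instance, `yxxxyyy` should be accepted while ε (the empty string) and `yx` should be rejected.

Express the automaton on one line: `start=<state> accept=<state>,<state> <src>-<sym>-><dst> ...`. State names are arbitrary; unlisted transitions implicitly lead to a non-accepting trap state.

start=s0 accept=s6 s0-x->s1 s0-y->s0 s1-x->s2 s1-y->s0 s2-x->s3 s2-y->s0 s3-x->s3 s3-y->s4 s4-x->s3 s4-y->s5 s5-x->s3 s5-y->s6 s6-x->s3 s6-y->s6

Run two small machines in parallel and take their product. The first has 4 states tracking how much of the suffix `yyy` has currently been matched; the second has 5 states tracking whether and how much of `xxxy` has been seen. A product state is a pair (one from each), accepting exactly when both do. Equivalent product states are then merged.
A 7-state machine:
        x   y  
>  s0   s1  s0 
   s1   s2  s0 
   s2   s3  s0 
   s3   s3  s4 
   s4   s3  s5 
   s5   s3  s6 
 * s6   s3  s6 
(> = start, * = accepting)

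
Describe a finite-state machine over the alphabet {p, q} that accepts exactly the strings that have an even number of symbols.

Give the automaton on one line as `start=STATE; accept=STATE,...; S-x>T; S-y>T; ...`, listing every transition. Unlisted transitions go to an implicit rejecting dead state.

Only the length mod 2 matters, so use a 2-cycle: from any state, every input symbol moves to the next state, wrapping S1 back to S0. Mark S0 accepting.
2 states suffice.
        p   q  
>* S0   S1  S1 
   S1   S0  S0 
(> = start, * = accepting)

start=S0; accept=S0; S0-p>S1; S0-q>S1; S1-p>S0; S1-q>S0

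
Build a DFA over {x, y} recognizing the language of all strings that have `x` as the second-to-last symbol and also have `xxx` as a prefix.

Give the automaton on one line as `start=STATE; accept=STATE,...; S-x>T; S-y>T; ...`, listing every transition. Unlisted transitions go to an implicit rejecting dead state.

Run two small machines in parallel and take their product. The first has 7 states tracking the last 2 symbols read; the second has 5 states tracking whether the input so far still matches the prefix `xxx`. A product state is a pair (one from each), accepting exactly when both do.
          x    y  
>  S0     S1   S2 
   S1     S3   S4 
   S2     S5   S6 
   S3     S7   S4 
   S4     S5   S6 
   S5     S8   S4 
   S6     S5   S6 
 * S7     S7   S9 
   S8     S8   S4 
 * S9    S10  S11 
   S10    S7   S9 
   S11   S10  S11 
(> = start, * = accepting)

start=S0; accept=S7,S9; S0-x>S1; S0-y>S2; S1-x>S3; S1-y>S4; S2-x>S5; S2-y>S6; S3-x>S7; S3-y>S4; S4-x>S5; S4-y>S6; S5-x>S8; S5-y>S4; S6-x>S5; S6-y>S6; S7-x>S7; S7-y>S9; S8-x>S8; S8-y>S4; S9-x>S10; S9-y>S11; S10-x>S7; S10-y>S9; S11-x>S10; S11-y>S11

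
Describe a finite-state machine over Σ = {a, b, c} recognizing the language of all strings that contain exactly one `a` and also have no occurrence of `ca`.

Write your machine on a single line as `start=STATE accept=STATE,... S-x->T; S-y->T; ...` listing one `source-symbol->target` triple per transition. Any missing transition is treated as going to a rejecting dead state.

start=s0; accept=s1; s0-a->s1; s0-b->s0; s0-c->s2; s1-a->s3; s1-b->s1; s1-c->s1; s2-a->s3; s2-b->s0; s2-c->s2; s3-a->s3; s3-b->s3; s3-c->s3

Run two small machines in parallel and take their product. One (3 states) tracks the count of `a`s, saturating at 2; the other (3 states) tracks partial matches of the forbidden pattern `ca`. Each combined state is a pair, one component from each; accept when both components accept. Equivalent product states are then merged.
4 states suffice.
        a   b   c  
>  s0   s1  s0  s2 
 * s1   s3  s1  s1 
   s2   s3  s0  s2 
   s3   s3  s3  s3 
(> = start, * = accepting)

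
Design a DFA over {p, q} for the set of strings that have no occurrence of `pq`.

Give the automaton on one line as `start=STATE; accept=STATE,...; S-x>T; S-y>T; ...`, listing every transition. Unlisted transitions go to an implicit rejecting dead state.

start=s0; accept=s0,s1; s0-p>s1; s0-q>s0; s1-p>s1; s1-q>s2; s2-p>s2; s2-q>s2

Track partial matches of the forbidden pattern `pq`. State s2 is a dead state reached once `pq` has occurred; every other state accepts. s0 means no part of `pq` is currently matched.
A 3-state machine:
        p   q  
>* s0   s1  s0 
 * s1   s1  s2 
   s2   s2  s2 
(> = start, * = accepting)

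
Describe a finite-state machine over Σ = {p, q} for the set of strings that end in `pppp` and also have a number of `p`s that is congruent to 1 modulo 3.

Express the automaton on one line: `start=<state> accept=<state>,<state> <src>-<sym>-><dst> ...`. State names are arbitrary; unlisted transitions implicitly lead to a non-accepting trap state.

Run two small machines in parallel and take their product. The first has 5 states tracking how much of the suffix `pppp` has currently been matched; the second has 3 states tracking the count of `p`s modulo 3. A product state is a pair (one from each), accepting exactly when both do.
15 states suffice.
          p    q  
>  s0     s1   s0 
   s1     s2   s3 
   s2     s4   s5 
   s3     s6   s3 
   s4     s7   s0 
   s5     s8   s5 
   s6     s9   s5 
 * s7    s10   s3 
   s8    s11   s0 
   s9    s12   s0 
   s10   s13   s5 
   s11   s14   s3 
   s12   s10   s3 
   s13    s7   s0 
   s14   s13   s5 
(> = start, * = accepting)

start=s0 accept=s7 s0-p->s1 s0-q->s0 s1-p->s2 s1-q->s3 s2-p->s4 s2-q->s5 s3-p->s6 s3-q->s3 s4-p->s7 s4-q->s0 s5-p->s8 s5-q->s5 s6-p->s9 s6-q->s5 s7-p->s10 s7-q->s3 s8-p->s11 s8-q->s0 s9-p->s12 s9-q->s0 s10-p->s13 s10-q->s5 s11-p->s14 s11-q->s3 s12-p->s10 s12-q->s3 s13-p->s7 s13-q->s0 s14-p->s13 s14-q->s5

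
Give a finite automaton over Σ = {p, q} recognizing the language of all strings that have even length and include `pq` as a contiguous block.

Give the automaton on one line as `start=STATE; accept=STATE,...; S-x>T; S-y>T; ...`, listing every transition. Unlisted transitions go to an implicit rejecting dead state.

start=A; accept=E; A-p>B; A-q>C; B-p>D; B-q>E; C-p>D; C-q>A; D-p>B; D-q>F; E-p>F; E-q>F; F-p>E; F-q>E

Handle the two conditions separately and then intersect. One (2 states) tracks the input length modulo 2; the other (3 states) tracks whether and how much of `pq` has been seen. Each combined state is a pair, one component from each; accept when both components accept.
With 6 states:
       p  q 
>  A   B  C 
   B   D  E 
   C   D  A 
   D   B  F 
 * E   F  F 
   F   E  E 
(> = start, * = accepting)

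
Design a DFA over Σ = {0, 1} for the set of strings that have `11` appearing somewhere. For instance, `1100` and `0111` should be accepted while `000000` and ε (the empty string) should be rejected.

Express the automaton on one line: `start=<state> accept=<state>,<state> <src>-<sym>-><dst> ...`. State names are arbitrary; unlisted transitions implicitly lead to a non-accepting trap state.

start=S0 accept=S2 S0-0->S0 S0-1->S1 S1-0->S0 S1-1->S2 S2-0->S2 S2-1->S2

Track how much of `11` has been matched so far: state S0 is no progress, S2 is the absorbing accept state reached once `11` has occurred. Intermediate states record partial matches; on a mismatch, fall back to the longest reusable overlap.
A 3-state machine:
        0   1  
>  S0   S0  S1 
   S1   S0  S2 
 * S2   S2  S2 
(> = start, * = accepting)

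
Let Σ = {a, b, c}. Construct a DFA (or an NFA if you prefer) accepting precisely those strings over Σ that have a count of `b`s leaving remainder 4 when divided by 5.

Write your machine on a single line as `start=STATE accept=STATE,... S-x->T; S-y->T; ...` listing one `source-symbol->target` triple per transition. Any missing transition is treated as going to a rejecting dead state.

start=s0; accept=s4; s0-a->s0; s0-b->s1; s0-c->s0; s1-a->s1; s1-b->s2; s1-c->s1; s2-a->s2; s2-b->s3; s2-c->s2; s3-a->s3; s3-b->s4; s3-c->s3; s4-a->s4; s4-b->s0; s4-c->s4

Keep the running count of `b`s modulo 5: each `b` advances along the cycle s0 → s1 → s2 → s3 → s4 → s0 while other symbols loop. Accept at s4.
        a   b   c  
>  s0   s0  s1  s0 
   s1   s1  s2  s1 
   s2   s2  s3  s2 
   s3   s3  s4  s3 
 * s4   s4  s0  s4 
(> = start, * = accepting)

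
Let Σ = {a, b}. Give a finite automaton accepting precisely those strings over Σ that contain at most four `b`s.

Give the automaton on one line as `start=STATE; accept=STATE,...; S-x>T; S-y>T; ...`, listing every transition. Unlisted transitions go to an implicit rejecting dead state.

start=q0; accept=q0,q1,q2,q3,q4; q0-a>q0; q0-b>q1; q1-a>q1; q1-b>q2; q2-a>q2; q2-b>q3; q3-a>q3; q3-b>q4; q4-a>q4; q4-b>q5; q5-a>q5; q5-b>q5

Count `b`s, saturating at 5: states q0 through q4 mean 0 through 4 `b`s seen; q5 means more than 4. Each `b` increments (capped at q5); other symbols loop. Accept from {q0, q1, q2, q3, q4}.
A 6-state machine:
        a   b  
>* q0   q0  q1 
 * q1   q1  q2 
 * q2   q2  q3 
 * q3   q3  q4 
 * q4   q4  q5 
   q5   q5  q5 
(> = start, * = accepting)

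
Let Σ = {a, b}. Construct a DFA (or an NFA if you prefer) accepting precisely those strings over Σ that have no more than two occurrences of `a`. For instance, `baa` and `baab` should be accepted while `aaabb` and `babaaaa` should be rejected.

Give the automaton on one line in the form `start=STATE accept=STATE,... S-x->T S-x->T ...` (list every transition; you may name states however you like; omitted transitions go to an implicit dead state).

start=q0 accept=q0,q1,q2 q0-a->q1 q0-b->q0 q1-a->q2 q1-b->q1 q2-a->q3 q2-b->q2 q3-a->q3 q3-b->q3

Only the number of `a`s matters, and only up to 3. Make a chain q0 → q1 → q2 → q3 advanced by each `a` (with q3 absorbing); every other symbol self-loops. The accepting set is {q0, q1, q2}.
        a   b  
>* q0   q1  q0 
 * q1   q2  q1 
 * q2   q3  q2 
   q3   q3  q3 
(> = start, * = accepting)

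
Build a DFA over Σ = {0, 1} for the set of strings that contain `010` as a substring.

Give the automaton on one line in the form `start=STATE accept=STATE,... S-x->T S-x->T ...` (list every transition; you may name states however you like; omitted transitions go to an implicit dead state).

Track how much of `010` has been matched so far: state S0 is no progress, S3 is the absorbing accept state reached once `010` has occurred. Intermediate states record partial matches; on a mismatch, fall back to the longest reusable overlap.
With 4 states:
        0   1  
>  S0   S1  S0 
   S1   S1  S2 
   S2   S3  S0 
 * S3   S3  S3 
(> = start, * = accepting)

start=S0 accept=S3 S0-0->S1 S0-1->S0 S1-0->S1 S1-1->S2 S2-0->S3 S2-1->S0 S3-0->S3 S3-1->S3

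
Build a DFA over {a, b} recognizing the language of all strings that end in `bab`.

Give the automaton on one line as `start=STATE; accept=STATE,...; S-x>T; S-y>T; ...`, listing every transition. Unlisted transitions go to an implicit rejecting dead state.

start=q0; accept=q3; q0-a>q0; q0-b>q1; q1-a>q2; q1-b>q1; q2-a>q0; q2-b>q3; q3-a>q2; q3-b>q1

Remember how much of `bab` the current input suffix matches. State q0 means no match yet; q1 means the last symbol is `b`; q2 means the last 2 symbols are `ba`; q3 means the last 3 symbols are `bab`. Only q3 accepts. On a mismatch, fall back to the longest proper suffix that is still a prefix of `bab`.
4 states suffice.
        a   b  
>  q0   q0  q1 
   q1   q2  q1 
   q2   q0  q3 
 * q3   q2  q1 
(> = start, * = accepting)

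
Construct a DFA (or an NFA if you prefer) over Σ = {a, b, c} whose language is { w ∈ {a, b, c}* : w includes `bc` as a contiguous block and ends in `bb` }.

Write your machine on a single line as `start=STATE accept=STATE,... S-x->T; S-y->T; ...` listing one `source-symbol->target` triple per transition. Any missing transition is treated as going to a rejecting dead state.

Handle the two conditions separately and then intersect. One (3 states) tracks whether and how much of `bc` has been seen; the other (3 states) tracks how much of the suffix `bb` has currently been matched. Each combined state is a pair, one component from each; accept when both components accept. Equivalent product states are then merged.
5 states suffice.
        a   b   c  
>  q0   q0  q1  q0 
   q1   q0  q1  q2 
   q2   q2  q3  q2 
   q3   q2  q4  q2 
 * q4   q2  q4  q2 
(> = start, * = accepting)

start=q0; accept=q4; q0-a->q0; q0-b->q1; q0-c->q0; q1-a->q0; q1-b->q1; q1-c->q2; q2-a->q2; q2-b->q3; q2-c->q2; q3-a->q2; q3-b->q4; q3-c->q2; q4-a->q2; q4-b->q4; q4-c->q2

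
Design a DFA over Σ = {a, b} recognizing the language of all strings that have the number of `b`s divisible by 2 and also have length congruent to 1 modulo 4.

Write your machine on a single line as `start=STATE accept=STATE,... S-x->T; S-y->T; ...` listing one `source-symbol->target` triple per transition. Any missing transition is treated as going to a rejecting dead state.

Run two small machines in parallel and take their product. One (2 states) tracks the count of `b`s modulo 2; the other (4 states) tracks the input length modulo 4. Each combined state is a pair, one component from each; accept when both components accept.
8 states suffice.
        a   b  
>  S0   S1  S2 
 * S1   S3  S4 
   S2   S4  S3 
   S3   S5  S6 
   S4   S6  S5 
   S5   S0  S7 
   S6   S7  S0 
   S7   S2  S1 
(> = start, * = accepting)

start=S0; accept=S1; S0-a->S1; S0-b->S2; S1-a->S3; S1-b->S4; S2-a->S4; S2-b->S3; S3-a->S5; S3-b->S6; S4-a->S6; S4-b->S5; S5-a->S0; S5-b->S7; S6-a->S7; S6-b->S0; S7-a->S2; S7-b->S1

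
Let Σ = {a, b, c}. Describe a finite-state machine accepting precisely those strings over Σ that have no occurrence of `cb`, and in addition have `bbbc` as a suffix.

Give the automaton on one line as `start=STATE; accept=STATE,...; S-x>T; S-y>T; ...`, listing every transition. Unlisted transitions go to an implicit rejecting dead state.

start=q0; accept=q8; q0-a>q0; q0-b>q1; q0-c>q2; q1-a>q0; q1-b>q3; q1-c>q2; q2-a>q0; q2-b>q4; q2-c>q2; q3-a>q0; q3-b>q5; q3-c>q2; q4-a>q6; q4-b>q7; q4-c>q6; q5-a>q0; q5-b>q5; q5-c>q8; q6-a>q6; q6-b>q4; q6-c>q6; q7-a>q6; q7-b>q9; q7-c>q6; q8-a>q0; q8-b>q4; q8-c>q2; q9-a>q6; q9-b>q9; q9-c>q10; q10-a>q6; q10-b>q4; q10-c>q6

Build one automaton per condition and run them in lockstep. The first has 3 states tracking partial matches of the forbidden pattern `cb`; the second has 5 states tracking how much of the suffix `bbbc` has currently been matched. A product state is a pair (one from each), accepting exactly when both do.
11 states suffice.
          a    b    c  
>  q0     q0   q1   q2 
   q1     q0   q3   q2 
   q2     q0   q4   q2 
   q3     q0   q5   q2 
   q4     q6   q7   q6 
   q5     q0   q5   q8 
   q6     q6   q4   q6 
   q7     q6   q9   q6 
 * q8     q0   q4   q2 
   q9     q6   q9  q10 
   q10    q6   q4   q6 
(> = start, * = accepting)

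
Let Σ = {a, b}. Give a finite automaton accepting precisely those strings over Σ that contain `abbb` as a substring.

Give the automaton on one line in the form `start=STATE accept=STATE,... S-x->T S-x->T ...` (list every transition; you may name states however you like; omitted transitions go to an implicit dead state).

States q0..q3 record the length of the longest prefix of `abbb` that matches the current input suffix. Reaching q4 means `abbb` has been seen, and we stay there forever. Accept from q4.
A 5-state machine:
        a   b  
>  q0   q1  q0 
   q1   q1  q2 
   q2   q1  q3 
   q3   q1  q4 
 * q4   q4  q4 
(> = start, * = accepting)

start=q0 accept=q4 q0-a->q1 q0-b->q0 q1-a->q1 q1-b->q2 q2-a->q1 q2-b->q3 q3-a->q1 q3-b->q4 q4-a->q4 q4-b->q4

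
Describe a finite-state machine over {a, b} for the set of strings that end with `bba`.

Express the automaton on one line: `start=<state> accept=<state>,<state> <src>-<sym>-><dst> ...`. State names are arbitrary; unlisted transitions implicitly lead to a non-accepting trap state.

start=q0 accept=q3 q0-a->q0 q0-b->q1 q1-a->q0 q1-b->q2 q2-a->q3 q2-b->q2 q3-a->q0 q3-b->q1

Let each state record the length of the longest suffix of the input read so far that is also a prefix of `bba`. q1 means the last symbol is `b`; q2 means the last 2 symbols are `bb`; q3 means the last 3 symbols are `bba`. Accept only at q3, where the string currently ends in `bba`.
4 states suffice.
        a   b  
>  q0   q0  q1 
   q1   q0  q2 
   q2   q3  q2 
 * q3   q0  q1 
(> = start, * = accepting)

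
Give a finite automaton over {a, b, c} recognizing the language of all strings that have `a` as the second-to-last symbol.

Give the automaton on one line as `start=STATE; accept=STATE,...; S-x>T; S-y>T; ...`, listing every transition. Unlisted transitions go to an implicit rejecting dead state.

start=q0; accept=q4,q5,q6; q0-a>q1; q0-b>q2; q0-c>q3; q1-a>q4; q1-b>q5; q1-c>q6; q2-a>q7; q2-b>q8; q2-c>q9; q3-a>q10; q3-b>q11; q3-c>q12; q4-a>q4; q4-b>q5; q4-c>q6; q5-a>q7; q5-b>q8; q5-c>q9; q6-a>q10; q6-b>q11; q6-c>q12; q7-a>q4; q7-b>q5; q7-c>q6; q8-a>q7; q8-b>q8; q8-c>q9; q9-a>q10; q9-b>q11; q9-c>q12; q10-a>q4; q10-b>q5; q10-c>q6; q11-a>q7; q11-b>q8; q11-c>q9; q12-a>q10; q12-b>q11; q12-c>q12

Because acceptance depends on a position counted from the end, the machine has to buffer the most recent 2 symbols. Make each state the string of the last up-to-2 symbols read; on input `x` shift the window left and append `x`. Accept when the buffered window has length 2 and begins with `a`.
13 states suffice.
          a    b    c  
>  q0     q1   q2   q3 
   q1     q4   q5   q6 
   q2     q7   q8   q9 
   q3    q10  q11  q12 
 * q4     q4   q5   q6 
 * q5     q7   q8   q9 
 * q6    q10  q11  q12 
   q7     q4   q5   q6 
   q8     q7   q8   q9 
   q9    q10  q11  q12 
   q10    q4   q5   q6 
   q11    q7   q8   q9 
   q12   q10  q11  q12 
(> = start, * = accepting)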